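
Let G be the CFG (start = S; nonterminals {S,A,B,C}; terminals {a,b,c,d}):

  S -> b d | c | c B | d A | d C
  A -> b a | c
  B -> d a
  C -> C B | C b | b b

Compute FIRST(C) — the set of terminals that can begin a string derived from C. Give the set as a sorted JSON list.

FIRST iteration:
iter 1:
  A via A→b a: +{b}
  A via A→c: +{c}
  B via B→d a: +{d}
  C via C→b b: +{b}
  S via S→b d: +{b}
  S via S→c: +{c}
  S via S→d A: +{d}
  FIRST[S]={b,c,d}  FIRST[A]={b,c}  FIRST[B]={d}  FIRST[C]={b}
iter 2: — fixpoint
  FIRST[S]={b,c,d}  FIRST[A]={b,c}  FIRST[B]={d}  FIRST[C]={b}

FIRST(C) = ["b"]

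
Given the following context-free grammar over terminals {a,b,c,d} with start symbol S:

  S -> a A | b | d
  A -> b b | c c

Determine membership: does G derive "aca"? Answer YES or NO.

Convert to CNF:
  S -> T2 A | b | d
  A -> T0 T0 | T1 T1
  T0 -> b
  T1 -> c
  T2 -> a

CYK table (by increasing span):
  [0..0]={T2}  "a"  orig:{}
  [1..1]={T1}  "c"  orig:{}
  [2..2]={T2}  "a"  orig:{}
  [0..1]=∅  "ac"
  [1..2]=∅  "ca"
  [0..2]=∅  "aca"

S ∉ T[0,2] ⇒ NO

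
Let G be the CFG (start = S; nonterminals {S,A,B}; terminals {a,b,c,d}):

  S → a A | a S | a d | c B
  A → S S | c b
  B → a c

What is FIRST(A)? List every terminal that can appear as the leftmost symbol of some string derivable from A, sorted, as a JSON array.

Compute FIRST by fixpoint:
[1]
  A via A→c b: +{c}
  B via B→a c: +{a}
  S via S→a A: +{a}
  S via S→c B: +{c}
  FIRST[S]={a,c}  FIRST[A]={c}  FIRST[B]={a}
[2]
  A via A→S S: +{a}
  FIRST[S]={a,c}  FIRST[A]={a,c}  FIRST[B]={a}
[3] done
  FIRST[S]={a,c}  FIRST[A]={a,c}  FIRST[B]={a}

FIRST(A) = ["a", "c"]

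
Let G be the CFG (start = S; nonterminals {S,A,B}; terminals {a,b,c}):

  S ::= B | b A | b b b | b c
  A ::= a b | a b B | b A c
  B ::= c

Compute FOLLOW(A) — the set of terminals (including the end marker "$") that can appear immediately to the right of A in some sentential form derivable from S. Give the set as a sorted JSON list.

FIRST iteration:
[1]
  A via A→a b: +{a}
  A via A→b A c: +{b}
  B via B→c: +{c}
  S via S→B: +{c}
  S via S→b A: +{b}
  FIRST(S)={b,c}  FIRST(A)={a,b}  FIRST(B)={c}
[2] done
  FIRST(S)={b,c}  FIRST(A)={a,b}  FIRST(B)={c}

FOLLOW sets:
FOLLOW(S) := {$}
pass 1:
  A→b A c: FOLLOW(A) ⊇ FIRST(c) = {c}; new: +{c}
  S→B: FOLLOW(B) ⊇ FOLLOW(S) ⊇ {$}; new: +{$}
  S→b A: FOLLOW(A) ⊇ FOLLOW(S) ⊇ {$}; new: +{$}
  FOLLOW[S]={$}  FOLLOW[A]={$,c}  FOLLOW[B]={$}
pass 2:
  A→a b B: FOLLOW(B) ⊇ FOLLOW(A) ⊇ {$,c}; new: +{c}
  FOLLOW[S]={$}  FOLLOW[A]={$,c}  FOLLOW[B]={$,c}
pass 3: (no change)
  FOLLOW[S]={$}  FOLLOW[A]={$,c}  FOLLOW[B]={$,c}

FOLLOW(A) = ["$", "c"]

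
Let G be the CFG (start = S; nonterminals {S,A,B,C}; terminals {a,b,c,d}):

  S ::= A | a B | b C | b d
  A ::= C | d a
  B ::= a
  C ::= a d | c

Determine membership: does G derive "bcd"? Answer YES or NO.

CNF form of G:
  S -> T0 B | T0 T1 | T1 T0 | T2 C | T2 T1 | c
  A -> T0 T1 | T1 T0 | c
  B -> a
  C -> T0 T1 | c
  T0 -> a
  T1 -> d
  T2 -> b

CYK fill:
  cell(0,0) b: {T2}  orig:{}
  cell(1,1) c: {A,C,S}
  cell(2,2) d: {T1}  orig:{}
  cell(0,1) bc: {S}
  cell(1,2) cd: ∅
  cell(0,2) bcd: ∅

S ∉ T[0,2] ⇒ NO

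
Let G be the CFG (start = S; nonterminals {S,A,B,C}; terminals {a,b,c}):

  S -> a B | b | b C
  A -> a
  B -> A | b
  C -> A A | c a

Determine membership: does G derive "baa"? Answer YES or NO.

CNF form of G:
  S -> T1 B | T2 C | b
  A -> a
  B -> a | b
  C -> A A | T0 T1
  T0 -> c
  T1 -> a
  T2 -> b

CYK table (by increasing span):
  cell(0,0) b: {B,S,T2}  orig:{B,S}
  cell(1,1) a: {A,B,T1}  orig:{A,B}
  cell(2,2) a: {A,B,T1}  orig:{A,B}
  cell(0,1) ba: ∅
  cell(1,2) aa: {C,S}
  cell(0,2) baa: {S}

S ∈ T[0,2] ⇒ YES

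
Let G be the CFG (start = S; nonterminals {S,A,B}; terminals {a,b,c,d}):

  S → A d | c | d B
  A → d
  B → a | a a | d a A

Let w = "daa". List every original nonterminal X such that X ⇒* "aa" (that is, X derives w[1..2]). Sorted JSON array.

CNF form of G:
  S -> A T1 | T1 B | c
  A -> d
  B -> T0 T0 | T1 X2 | a
  T0 -> a
  T1 -> d
  X2 -> T0 A

CYK fill — only the sub-triangle for w[1..2]:
  cell(1,1) a: {B,T0}  orig:{B}
  cell(2,2) a: {B,T0}  orig:{B}
  cell(1,2) aa: {B}

Original NTs in T[1,2] deriving "aa": ["B"]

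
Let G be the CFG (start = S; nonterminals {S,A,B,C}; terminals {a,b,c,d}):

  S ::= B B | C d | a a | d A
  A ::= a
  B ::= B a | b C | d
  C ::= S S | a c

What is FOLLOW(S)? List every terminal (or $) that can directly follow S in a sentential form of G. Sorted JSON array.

Compute FIRST by fixpoint:
round 1:
  A via A→a: +{a}
  B via B→b C: +{b}
  B via B→d: +{d}
  C via C→a c: +{a}
  S via S→B B: +{b,d}
  S via S→C d: +{a}
  FIRST[S]={a,b,d}  FIRST[A]={a}  FIRST[B]={b,d}  FIRST[C]={a}
round 2:
  C via C→S S: +{b,d}
  FIRST[S]={a,b,d}  FIRST[A]={a}  FIRST[B]={b,d}  FIRST[C]={a,b,d}
round 3: (stable)
  FIRST[S]={a,b,d}  FIRST[A]={a}  FIRST[B]={b,d}  FIRST[C]={a,b,d}

Compute FOLLOW by fixpoint:
seed FOLLOW(S) with $
[1]
  B→B a: FOLLOW(B) ⊇ FIRST(a) = {a}; new: +{a}
  B→b C: FOLLOW(C) ⊇ FOLLOW(B) ⊇ {a}; new: +{a}
  C→S S: FOLLOW(S) ⊇ FIRST(S) = {a,b,d}; new: +{a,b,d}
  S→B B: FOLLOW(B) ⊇ FIRST(B) = {b,d}; new: +{b,d}
  S→B B: FOLLOW(B) ⊇ FOLLOW(S) ⊇ {$,a,b,d}; new: +{$}
  S→C d: FOLLOW(C) ⊇ FIRST(d) = {d}; new: +{d}
  S→d A: FOLLOW(A) ⊇ FOLLOW(S) ⊇ {$,a,b,d}; new: +{$,a,b,d}
  FOLLOW(S)={$,a,b,d}  FOLLOW(A)={$,a,b,d}  FOLLOW(B)={$,a,b,d}  FOLLOW(C)={a,d}
[2]
  B→b C: FOLLOW(C) ⊇ FOLLOW(B) ⊇ {$,a,b,d}; new: +{$,b}
  FOLLOW(S)={$,a,b,d}  FOLLOW(A)={$,a,b,d}  FOLLOW(B)={$,a,b,d}  FOLLOW(C)={$,a,b,d}
[3] (stable)
  FOLLOW(S)={$,a,b,d}  FOLLOW(A)={$,a,b,d}  FOLLOW(B)={$,a,b,d}  FOLLOW(C)={$,a,b,d}

FOLLOW(S) = ["$", "a", "b", "d"]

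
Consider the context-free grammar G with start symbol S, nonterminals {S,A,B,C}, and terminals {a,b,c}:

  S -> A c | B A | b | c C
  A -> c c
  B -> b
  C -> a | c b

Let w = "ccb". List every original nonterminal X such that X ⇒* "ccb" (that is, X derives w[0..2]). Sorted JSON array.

CNF form of G:
  S -> A T0 | B A | T0 C | b
  A -> T0 T0
  B -> b
  C -> T0 T1 | a
  T0 -> c
  T1 -> b

Fill CYK table bottom-up, restricted to cells inside w[0..2]:
  cell(0,0) c: {T0}  orig:{}
  cell(1,1) c: {T0}  orig:{}
  cell(2,2) b: {B,S,T1}  orig:{B,S}
  cell(0,1) cc: {A}
  cell(1,2) cb: {C}
  cell(0,2) ccb: {S}

Original NTs in T[0,2] deriving "ccb": ["S"]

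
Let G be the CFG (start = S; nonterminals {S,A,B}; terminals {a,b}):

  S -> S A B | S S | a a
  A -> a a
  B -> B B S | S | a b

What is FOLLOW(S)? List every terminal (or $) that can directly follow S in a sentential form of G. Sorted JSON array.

FIRST sets, iterate to fixpoint:
round 1:
  A via A→a a: +{a}
  B via B→a b: +{a}
  S via S→a a: +{a}
  FIRST(S)={a}  FIRST(A)={a}  FIRST(B)={a}
round 2: done
  FIRST(S)={a}  FIRST(A)={a}  FIRST(B)={a}

FOLLOW sets:
seed FOLLOW(S) with $
pass 1:
  B→B B S: FOLLOW(B) ⊇ FIRST(B) = {a}; new: +{a}
  B→B B S: FOLLOW(S) ⊇ FOLLOW(B) ⊇ {a}; new: +{a}
  S→S A B: FOLLOW(A) ⊇ FIRST(B) = {a}; new: +{a}
  S→S A B: FOLLOW(B) ⊇ FOLLOW(S) ⊇ {$,a}; new: +{$}
  S: {$,a}  A: {a}  B: {$,a}
pass 2: done
  S: {$,a}  A: {a}  B: {$,a}

FOLLOW(S) = ["$", "a"]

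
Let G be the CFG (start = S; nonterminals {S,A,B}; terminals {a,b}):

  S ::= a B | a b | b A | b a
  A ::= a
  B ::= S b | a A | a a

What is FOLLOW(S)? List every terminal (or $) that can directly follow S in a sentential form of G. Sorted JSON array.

FIRST iteration:
pass 1:
  A via A→a: +{a}
  B via B→a A: +{a}
  S via S→a B: +{a}
  S via S→b A: +{b}
  FIRST(S)={a,b}  FIRST(A)={a}  FIRST(B)={a}
pass 2:
  B via B→S b: +{b}
  FIRST(S)={a,b}  FIRST(A)={a}  FIRST(B)={a,b}
pass 3: (no change)
  FIRST(S)={a,b}  FIRST(A)={a}  FIRST(B)={a,b}

FOLLOW iteration:
seed FOLLOW(S) with $
[1]
  B→S b: FOLLOW(S) ⊇ FIRST(b) = {b}; new: +{b}
  S→a B: FOLLOW(B) ⊇ FOLLOW(S) ⊇ {$,b}; new: +{$,b}
  S→b A: FOLLOW(A) ⊇ FOLLOW(S) ⊇ {$,b}; new: +{$,b}
  S: {$,b}  A: {$,b}  B: {$,b}
[2] — fixpoint
  S: {$,b}  A: {$,b}  B: {$,b}

FOLLOW(S) = ["$", "b"]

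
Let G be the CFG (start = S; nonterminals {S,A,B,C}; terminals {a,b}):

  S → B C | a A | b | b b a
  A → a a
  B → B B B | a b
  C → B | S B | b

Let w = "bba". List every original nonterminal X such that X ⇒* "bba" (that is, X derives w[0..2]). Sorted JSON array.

Convert to CNF:
  S -> B C | T0 A | T1 X4 | b
  A -> T0 T0
  B -> B X2 | T0 T1
  C -> B X3 | S B | T0 T1 | b
  T0 -> a
  T1 -> b
  X2 -> B B
  X3 -> B B
  X4 -> T1 T0

CYK table (by increasing span) — only the sub-triangle for w[0..2]:
  [0..0]={C,S,T1}  "b"  orig:{C,S}
  [1..1]={C,S,T1}  "b"  orig:{C,S}
  [2..2]={T0}  "a"  orig:{}
  [0..1]=∅  "bb"
  [1..2]={X4}  "ba"  orig:{}
  [0..2]={S}  "bba"

Original NTs in T[0,2] deriving "bba": ["S"]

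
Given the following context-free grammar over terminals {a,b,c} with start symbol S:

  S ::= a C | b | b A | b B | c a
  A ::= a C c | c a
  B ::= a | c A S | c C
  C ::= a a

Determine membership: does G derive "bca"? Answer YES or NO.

Convert to CNF:
  S -> T0 C | T1 T0 | T2 A | T2 B | b
  A -> T0 X3 | T1 T0
  B -> T1 C | T1 X4 | a
  C -> T0 T0
  T0 -> a
  T1 -> c
  T2 -> b
  X3 -> C T1
  X4 -> A S

Fill CYK table bottom-up:
  T[0,0] 'b' = {S,T2}  orig:{S}
  T[1,1] 'c' = {T1}  orig:{}
  T[2,2] 'a' = {B,T0}  orig:{B}
  T[0,1] 'bc' = ∅
  T[1,2] 'ca' = {A,S}
  T[0,2] 'bca' = {S}

S ∈ T[0,2] ⇒ YES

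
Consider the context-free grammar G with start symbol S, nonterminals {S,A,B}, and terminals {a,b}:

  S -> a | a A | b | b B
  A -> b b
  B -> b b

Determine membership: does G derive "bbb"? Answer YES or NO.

CNF form of G:
  S -> T0 B | T1 A | a | b
  A -> T0 T0
  B -> T0 T0
  T0 -> b
  T1 -> a

Fill CYK table bottom-up:
  T[0,0] 'b' = {S,T0}  orig:{S}
  T[1,1] 'b' = {S,T0}  orig:{S}
  T[2,2] 'b' = {S,T0}  orig:{S}
  T[0,1] 'bb' = {A,B}
  T[1,2] 'bb' = {A,B}
  T[0,2] 'bbb' = {S}

S ∈ T[0,2] ⇒ YES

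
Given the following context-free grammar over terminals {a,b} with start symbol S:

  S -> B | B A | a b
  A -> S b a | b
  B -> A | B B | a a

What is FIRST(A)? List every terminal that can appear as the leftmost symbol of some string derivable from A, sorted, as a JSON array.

Compute FIRST by fixpoint:
pass 1:
  A via A→b: +{b}
  B via B→A: +{b}
  B via B→a a: +{a}
  S via S→B: +{a,b}
  FIRST(S)={a,b}  FIRST(A)={b}  FIRST(B)={a,b}
pass 2:
  A via A→S b a: +{a}
  FIRST(S)={a,b}  FIRST(A)={a,b}  FIRST(B)={a,b}
pass 3: — fixpoint
  FIRST(S)={a,b}  FIRST(A)={a,b}  FIRST(B)={a,b}

FIRST(A) = ["a", "b"]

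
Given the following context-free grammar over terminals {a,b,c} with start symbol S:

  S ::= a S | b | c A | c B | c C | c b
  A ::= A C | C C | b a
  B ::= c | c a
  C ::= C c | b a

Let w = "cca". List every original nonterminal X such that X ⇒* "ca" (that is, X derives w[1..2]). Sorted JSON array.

Convert to CNF:
  S -> T1 S | T2 A | T2 B | T2 C | T2 T0 | b
  A -> A C | C C | T0 T1
  B -> T2 T1 | c
  C -> C T2 | T0 T1
  T0 -> b
  T1 -> a
  T2 -> c

CYK table (by increasing span), restricted to cells inside w[1..2]:
  cell(1,1) c: {B,T2}  orig:{B}
  cell(2,2) a: {T1}  orig:{}
  cell(1,2) ca: {B}

Original NTs in T[1,2] deriving "ca": ["B"]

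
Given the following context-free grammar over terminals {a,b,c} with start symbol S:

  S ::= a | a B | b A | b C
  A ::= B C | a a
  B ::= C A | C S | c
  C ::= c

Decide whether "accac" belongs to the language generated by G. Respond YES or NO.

CNF form of G:
  S -> T0 B | T1 A | T1 C | a
  A -> B C | T0 T0
  B -> C A | C S | c
  C -> c
  T0 -> a
  T1 -> b

Fill CYK table bottom-up:
  cell(0,0) a: {S,T0}  orig:{S}
  cell(1,1) c: {B,C}
  cell(2,2) c: {B,C}
  cell(3,3) a: {S,T0}  orig:{S}
  cell(4,4) c: {B,C}
  cell(0,1) ac: {S}
  cell(1,2) cc: {A}
  cell(2,3) ca: {B}
  cell(3,4) ac: {S}
  cell(0,2) acc: ∅
  cell(1,3) cca: ∅
  cell(2,4) cac: {A,B}
  cell(0,3) acca: ∅
  cell(1,4) ccac: {B}
  cell(0,4) accac: {S}

S ∈ T[0,4] ⇒ YES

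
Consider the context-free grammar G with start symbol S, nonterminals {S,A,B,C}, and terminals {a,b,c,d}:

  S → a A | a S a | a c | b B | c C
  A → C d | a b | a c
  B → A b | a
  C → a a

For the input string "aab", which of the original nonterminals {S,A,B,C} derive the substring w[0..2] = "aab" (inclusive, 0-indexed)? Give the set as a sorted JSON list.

CNF form of G:
  S -> T1 A | T1 T3 | T1 X4 | T2 B | T3 C
  A -> C T0 | T1 T2 | T1 T3
  B -> A T2 | a
  C -> T1 T1
  T0 -> d
  T1 -> a
  T2 -> b
  T3 -> c
  X4 -> S T1

CYK table (by increasing span) (cells [i..j] with 0 ≤ i ≤ j ≤ 2 only):
  T[0,0] 'a' = {B,T1}  orig:{B}
  T[1,1] 'a' = {B,T1}  orig:{B}
  T[2,2] 'b' = {T2}  orig:{}
  T[0,1] 'aa' = {C}
  T[1,2] 'ab' = {A}
  T[0,2] 'aab' = {S}

Original NTs in T[0,2] deriving "aab": ["S"]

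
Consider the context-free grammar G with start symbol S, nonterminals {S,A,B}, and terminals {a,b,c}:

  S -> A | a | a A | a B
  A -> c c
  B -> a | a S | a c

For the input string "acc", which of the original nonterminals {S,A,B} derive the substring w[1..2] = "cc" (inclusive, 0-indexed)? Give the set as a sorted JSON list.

Convert to CNF:
  S -> T0 T0 | T1 A | T1 B | a
  A -> T0 T0
  B -> T1 S | T1 T0 | a
  T0 -> c
  T1 -> a

CYK fill, restricted to cells inside w[1..2]:
  T[1,1] 'c' = {T0}  orig:{}
  T[2,2] 'c' = {T0}  orig:{}
  T[1,2] 'cc' = {A,S}

Original NTs in T[1,2] deriving "cc": ["A", "S"]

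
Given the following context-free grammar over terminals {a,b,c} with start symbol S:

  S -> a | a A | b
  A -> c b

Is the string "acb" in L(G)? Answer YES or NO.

CNF form of G:
  S -> T2 A | a | b
  A -> T0 T1
  T0 -> c
  T1 -> b
  T2 -> a

Fill CYK table bottom-up:
  cell(0,0) a: {S,T2}  orig:{S}
  cell(1,1) c: {T0}  orig:{}
  cell(2,2) b: {S,T1}  orig:{S}
  cell(0,1) ac: ∅
  cell(1,2) cb: {A}
  cell(0,2) acb: {S}

S ∈ T[0,2] ⇒ YES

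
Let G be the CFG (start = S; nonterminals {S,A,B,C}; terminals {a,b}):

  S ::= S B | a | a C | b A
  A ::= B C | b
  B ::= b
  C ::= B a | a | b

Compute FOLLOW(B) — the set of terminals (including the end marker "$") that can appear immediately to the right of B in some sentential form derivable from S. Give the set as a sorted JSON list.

Compute FIRST by fixpoint:
round 1:
  A via A→b: +{b}
  B via B→b: +{b}
  C via C→B a: +{b}
  C via C→a: +{a}
  S via S→a: +{a}
  S via S→b A: +{b}
  S: {a,b}  A: {b}  B: {b}  C: {a,b}
round 2: (stable)
  S: {a,b}  A: {b}  B: {b}  C: {a,b}

FOLLOW sets:
initialize: $ ∈ FOLLOW(S)
[1]
  A→B C: FOLLOW(B) ⊇ FIRST(C) = {a,b}; new: +{a,b}
  S→S B: FOLLOW(S) ⊇ FIRST(B) = {b}; new: +{b}
  S→S B: FOLLOW(B) ⊇ FOLLOW(S) ⊇ {$,b}; new: +{$}
  S→a C: FOLLOW(C) ⊇ FOLLOW(S) ⊇ {$,b}; new: +{$,b}
  S→b A: FOLLOW(A) ⊇ FOLLOW(S) ⊇ {$,b}; new: +{$,b}
  FOLLOW[S]={$,b}  FOLLOW[A]={$,b}  FOLLOW[B]={$,a,b}  FOLLOW[C]={$,b}
[2] done
  FOLLOW[S]={$,b}  FOLLOW[A]={$,b}  FOLLOW[B]={$,a,b}  FOLLOW[C]={$,b}

FOLLOW(B) = ["$", "a", "b"]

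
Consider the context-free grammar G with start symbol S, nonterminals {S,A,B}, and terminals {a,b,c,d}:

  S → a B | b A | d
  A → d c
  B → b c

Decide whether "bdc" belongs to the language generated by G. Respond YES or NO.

CNF form of G:
  S -> T2 A | T3 B | d
  A -> T0 T1
  B -> T2 T1
  T0 -> d
  T1 -> c
  T2 -> b
  T3 -> a

CYK fill:
  [0..0]={T2}  "b"  orig:{}
  [1..1]={S,T0}  "d"  orig:{S}
  [2..2]={T1}  "c"  orig:{}
  [0..1]=∅  "bd"
  [1..2]={A}  "dc"
  [0..2]={S}  "bdc"

S ∈ T[0,2] ⇒ YES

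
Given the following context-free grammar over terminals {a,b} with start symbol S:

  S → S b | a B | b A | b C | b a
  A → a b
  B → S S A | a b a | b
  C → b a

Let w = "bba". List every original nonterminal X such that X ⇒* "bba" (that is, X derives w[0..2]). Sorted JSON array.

Convert to CNF:
  S -> S T1 | T0 B | T1 A | T1 C | T1 T0
  A -> T0 T1
  B -> S X2 | T0 X3 | b
  C -> T1 T0
  T0 -> a
  T1 -> b
  X2 -> S A
  X3 -> T1 T0

Fill CYK table bottom-up — only the sub-triangle for w[0..2]:
  cell(0,0) b: {B,T1}  orig:{B}
  cell(1,1) b: {B,T1}  orig:{B}
  cell(2,2) a: {T0}  orig:{}
  cell(0,1) bb: ∅
  cell(1,2) ba: {C,S,X3}  orig:{C,S}
  cell(0,2) bba: {S}

Original NTs in T[0,2] deriving "bba": ["S"]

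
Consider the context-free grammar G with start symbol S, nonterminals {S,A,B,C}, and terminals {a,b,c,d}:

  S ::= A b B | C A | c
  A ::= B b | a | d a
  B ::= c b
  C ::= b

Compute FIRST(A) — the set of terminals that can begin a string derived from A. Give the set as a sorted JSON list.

FIRST iteration:
iter 1:
  A via A→a: +{a}
  A via A→d a: +{d}
  B via B→c b: +{c}
  C via C→b: +{b}
  S via S→A b B: +{a,d}
  S via S→C A: +{b}
  S via S→c: +{c}
  FIRST[S]={a,b,c,d}  FIRST[A]={a,d}  FIRST[B]={c}  FIRST[C]={b}
iter 2:
  A via A→B b: +{c}
  FIRST[S]={a,b,c,d}  FIRST[A]={a,c,d}  FIRST[B]={c}  FIRST[C]={b}
iter 3: (stable)
  FIRST[S]={a,b,c,d}  FIRST[A]={a,c,d}  FIRST[B]={c}  FIRST[C]={b}

FIRST(A) = ["a", "c", "d"]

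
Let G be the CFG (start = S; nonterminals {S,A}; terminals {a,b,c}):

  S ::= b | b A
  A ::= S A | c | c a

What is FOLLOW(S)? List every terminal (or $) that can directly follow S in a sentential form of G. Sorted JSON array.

FIRST iteration:
pass 1:
  A via A→c: +{c}
  S via S→b: +{b}
  S: {b}  A: {c}
pass 2:
  A via A→S A: +{b}
  S: {b}  A: {b,c}
pass 3: (no change)
  S: {b}  A: {b,c}

Compute FOLLOW by fixpoint:
FOLLOW(S) := {$}
round 1:
  A→S A: FOLLOW(S) ⊇ FIRST(A) = {b,c}; new: +{b,c}
  S→b A: FOLLOW(A) ⊇ FOLLOW(S) ⊇ {$,b,c}; new: +{$,b,c}
  FOLLOW(S)={$,b,c}  FOLLOW(A)={$,b,c}
round 2: (no change)
  FOLLOW(S)={$,b,c}  FOLLOW(A)={$,b,c}

FOLLOW(S) = ["$", "b", "c"]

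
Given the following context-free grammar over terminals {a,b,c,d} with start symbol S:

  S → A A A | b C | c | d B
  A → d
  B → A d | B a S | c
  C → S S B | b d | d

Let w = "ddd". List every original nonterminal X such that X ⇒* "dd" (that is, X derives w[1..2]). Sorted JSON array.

CNF form of G:
  S -> A X5 | T0 B | T2 C | c
  A -> d
  B -> A T0 | B X3 | c
  C -> S X4 | T2 T0 | d
  T0 -> d
  T1 -> a
  T2 -> b
  X3 -> T1 S
  X4 -> S B
  X5 -> A A

CYK table (by increasing span) (cells [i..j] with 1 ≤ i ≤ j ≤ 2 only):
  [1..1]={A,C,T0}  "d"  orig:{A,C}
  [2..2]={A,C,T0}  "d"  orig:{A,C}
  [1..2]={B,X5}  "dd"  orig:{B}

Original NTs in T[1,2] deriving "dd": ["B"]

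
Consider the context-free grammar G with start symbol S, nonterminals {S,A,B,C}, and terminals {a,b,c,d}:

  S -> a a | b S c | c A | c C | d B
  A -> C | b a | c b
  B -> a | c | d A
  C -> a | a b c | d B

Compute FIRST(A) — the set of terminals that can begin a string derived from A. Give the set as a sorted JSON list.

FIRST iteration:
pass 1:
  A via A→b a: +{b}
  A via A→c b: +{c}
  B via B→a: +{a}
  B via B→c: +{c}
  B via B→d A: +{d}
  C via C→a: +{a}
  C via C→d B: +{d}
  S via S→a a: +{a}
  S via S→b S c: +{b}
  S via S→c A: +{c}
  S via S→d B: +{d}
  S: {a,b,c,d}  A: {b,c}  B: {a,c,d}  C: {a,d}
pass 2:
  A via A→C: +{a,d}
  S: {a,b,c,d}  A: {a,b,c,d}  B: {a,c,d}  C: {a,d}
pass 3: — fixpoint
  S: {a,b,c,d}  A: {a,b,c,d}  B: {a,c,d}  C: {a,d}

FIRST(A) = ["a", "b", "c", "d"]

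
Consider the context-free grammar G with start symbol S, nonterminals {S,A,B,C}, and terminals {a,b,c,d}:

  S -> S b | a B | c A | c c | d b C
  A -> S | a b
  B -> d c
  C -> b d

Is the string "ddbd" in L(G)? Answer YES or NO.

Convert to CNF:
  S -> S T0 | T1 B | T2 A | T2 T2 | T3 X5
  A -> S T0 | T1 B | T1 T0 | T2 A | T2 T2 | T3 X4
  B -> T3 T2
  C -> T0 T3
  T0 -> b
  T1 -> a
  T2 -> c
  T3 -> d
  X4 -> T0 C
  X5 -> T0 C

CYK table (by increasing span):
  cell(0,0) d: {T3}  orig:{}
  cell(1,1) d: {T3}  orig:{}
  cell(2,2) b: {T0}  orig:{}
  cell(3,3) d: {T3}  orig:{}
  cell(0,1) dd: ∅
  cell(1,2) db: ∅
  cell(2,3) bd: {C}
  cell(0,2) ddb: ∅
  cell(1,3) dbd: ∅
  cell(0,3) ddbd: ∅

S ∉ T[0,3] ⇒ NO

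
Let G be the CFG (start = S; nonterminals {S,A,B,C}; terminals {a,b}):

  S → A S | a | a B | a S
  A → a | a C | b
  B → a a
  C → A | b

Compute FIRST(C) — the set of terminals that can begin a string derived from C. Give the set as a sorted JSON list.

FIRST sets, iterate to fixpoint:
round 1:
  A via A→a: +{a}
  A via A→b: +{b}
  B via B→a a: +{a}
  C via C→A: +{a,b}
  S via S→A S: +{a,b}
  S: {a,b}  A: {a,b}  B: {a}  C: {a,b}
round 2: done
  S: {a,b}  A: {a,b}  B: {a}  C: {a,b}

FIRST(C) = ["a", "b"]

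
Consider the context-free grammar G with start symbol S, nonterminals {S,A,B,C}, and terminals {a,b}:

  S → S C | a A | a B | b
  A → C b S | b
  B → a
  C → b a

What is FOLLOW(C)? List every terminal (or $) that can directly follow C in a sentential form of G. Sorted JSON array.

FIRST sets, iterate to fixpoint:
iter 1:
  A via A→b: +{b}
  B via B→a: +{a}
  C via C→b a: +{b}
  S via S→a A: +{a}
  S via S→b: +{b}
  FIRST(S)={a,b}  FIRST(A)={b}  FIRST(B)={a}  FIRST(C)={b}
iter 2: (stable)
  FIRST(S)={a,b}  FIRST(A)={b}  FIRST(B)={a}  FIRST(C)={b}

FOLLOW sets:
initialize: $ ∈ FOLLOW(S)
round 1:
  A→C b S: FOLLOW(C) ⊇ FIRST(b) = {b}; new: +{b}
  S→S C: FOLLOW(S) ⊇ FIRST(C) = {b}; new: +{b}
  S→S C: FOLLOW(C) ⊇ FOLLOW(S) ⊇ {$,b}; new: +{$}
  S→a A: FOLLOW(A) ⊇ FOLLOW(S) ⊇ {$,b}; new: +{$,b}
  S→a B: FOLLOW(B) ⊇ FOLLOW(S) ⊇ {$,b}; new: +{$,b}
  FOLLOW(S)={$,b}  FOLLOW(A)={$,b}  FOLLOW(B)={$,b}  FOLLOW(C)={$,b}
round 2: — fixpoint
  FOLLOW(S)={$,b}  FOLLOW(A)={$,b}  FOLLOW(B)={$,b}  FOLLOW(C)={$,b}

FOLLOW(C) = ["$", "b"]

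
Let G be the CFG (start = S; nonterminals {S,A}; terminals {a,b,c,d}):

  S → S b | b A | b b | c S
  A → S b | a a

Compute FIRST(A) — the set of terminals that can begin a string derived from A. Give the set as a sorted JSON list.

Compute FIRST by fixpoint:
pass 1:
  A via A→a a: +{a}
  S via S→b A: +{b}
  S via S→c S: +{c}
  FIRST[S]={b,c}  FIRST[A]={a}
pass 2:
  A via A→S b: +{b,c}
  FIRST[S]={b,c}  FIRST[A]={a,b,c}
pass 3: — fixpoint
  FIRST[S]={b,c}  FIRST[A]={a,b,c}

FIRST(A) = ["a", "b", "c"]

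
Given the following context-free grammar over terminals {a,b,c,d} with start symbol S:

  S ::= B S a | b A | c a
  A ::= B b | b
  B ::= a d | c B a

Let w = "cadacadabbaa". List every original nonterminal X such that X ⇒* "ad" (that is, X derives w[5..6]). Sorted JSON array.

Convert to CNF:
  S -> B X5 | T0 A | T3 T1
  A -> B T0 | b
  B -> T1 T2 | T3 X4
  T0 -> b
  T1 -> a
  T2 -> d
  T3 -> c
  X4 -> B T1
  X5 -> S T1

Fill CYK table bottom-up — only the sub-triangle for w[5..6]:
  [5..5]={T1}  "a"  orig:{}
  [6..6]={T2}  "d"  orig:{}
  [5..6]={B}  "ad"

Original NTs in T[5,6] deriving "ad": ["B"]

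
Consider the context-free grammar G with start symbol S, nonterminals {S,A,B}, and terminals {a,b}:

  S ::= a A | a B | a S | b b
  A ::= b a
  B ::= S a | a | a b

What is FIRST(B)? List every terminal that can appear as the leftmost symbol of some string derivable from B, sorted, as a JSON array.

Compute FIRST by fixpoint:
round 1:
  A via A→b a: +{b}
  B via B→a: +{a}
  S via S→a A: +{a}
  S via S→b b: +{b}
  S: {a,b}  A: {b}  B: {a}
round 2:
  B via B→S a: +{b}
  S: {a,b}  A: {b}  B: {a,b}
round 3: (no change)
  S: {a,b}  A: {b}  B: {a,b}

FIRST(B) = ["a", "b"]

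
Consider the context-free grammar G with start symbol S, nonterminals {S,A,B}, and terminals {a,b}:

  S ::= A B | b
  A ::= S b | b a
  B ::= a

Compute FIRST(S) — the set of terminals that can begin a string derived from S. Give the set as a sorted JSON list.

Compute FIRST by fixpoint:
[1]
  A via A→b a: +{b}
  B via B→a: +{a}
  S via S→A B: +{b}
  FIRST[S]={b}  FIRST[A]={b}  FIRST[B]={a}
[2] (no change)
  FIRST[S]={b}  FIRST[A]={b}  FIRST[B]={a}

FIRST(S) = ["b"]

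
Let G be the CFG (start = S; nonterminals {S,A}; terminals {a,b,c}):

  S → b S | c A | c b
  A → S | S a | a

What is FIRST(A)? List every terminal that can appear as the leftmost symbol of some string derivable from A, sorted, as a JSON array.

Compute FIRST by fixpoint:
iter 1:
  A via A→a: +{a}
  S via S→b S: +{b}
  S via S→c A: +{c}
  FIRST[S]={b,c}  FIRST[A]={a}
iter 2:
  A via A→S: +{b,c}
  FIRST[S]={b,c}  FIRST[A]={a,b,c}
iter 3: done
  FIRST[S]={b,c}  FIRST[A]={a,b,c}

FIRST(A) = ["a", "b", "c"]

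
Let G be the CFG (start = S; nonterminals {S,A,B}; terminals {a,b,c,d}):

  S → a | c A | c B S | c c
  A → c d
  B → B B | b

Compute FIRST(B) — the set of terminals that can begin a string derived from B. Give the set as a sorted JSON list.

Compute FIRST by fixpoint:
[1]
  A via A→c d: +{c}
  B via B→b: +{b}
  S via S→a: +{a}
  S via S→c A: +{c}
  FIRST(S)={a,c}  FIRST(A)={c}  FIRST(B)={b}
[2] — fixpoint
  FIRST(S)={a,c}  FIRST(A)={c}  FIRST(B)={b}

FIRST(B) = ["b"]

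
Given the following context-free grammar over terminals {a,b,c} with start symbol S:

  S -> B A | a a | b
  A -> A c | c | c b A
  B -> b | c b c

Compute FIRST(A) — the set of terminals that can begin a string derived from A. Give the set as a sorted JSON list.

FIRST iteration:
pass 1:
  A via A→c: +{c}
  B via B→b: +{b}
  B via B→c b c: +{c}
  S via S→B A: +{b,c}
  S via S→a a: +{a}
  FIRST[S]={a,b,c}  FIRST[A]={c}  FIRST[B]={b,c}
pass 2: (no change)
  FIRST[S]={a,b,c}  FIRST[A]={c}  FIRST[B]={b,c}

FIRST(A) = ["c"]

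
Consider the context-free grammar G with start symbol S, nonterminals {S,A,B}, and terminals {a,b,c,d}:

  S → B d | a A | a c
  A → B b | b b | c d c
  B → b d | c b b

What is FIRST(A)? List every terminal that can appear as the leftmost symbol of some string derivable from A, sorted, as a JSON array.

Compute FIRST by fixpoint:
round 1:
  A via A→b b: +{b}
  A via A→c d c: +{c}
  B via B→b d: +{b}
  B via B→c b b: +{c}
  S via S→B d: +{b,c}
  S via S→a A: +{a}
  FIRST(S)={a,b,c}  FIRST(A)={b,c}  FIRST(B)={b,c}
round 2: done
  FIRST(S)={a,b,c}  FIRST(A)={b,c}  FIRST(B)={b,c}

FIRST(A) = ["b", "c"]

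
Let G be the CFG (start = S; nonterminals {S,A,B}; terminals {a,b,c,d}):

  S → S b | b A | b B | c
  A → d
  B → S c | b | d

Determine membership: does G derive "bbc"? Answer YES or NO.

Convert to CNF:
  S -> S T1 | T1 A | T1 B | c
  A -> d
  B -> S T0 | b | d
  T0 -> c
  T1 -> b

Fill CYK table bottom-up:
  cell(0,0) b: {B,T1}  orig:{B}
  cell(1,1) b: {B,T1}  orig:{B}
  cell(2,2) c: {S,T0}  orig:{S}
  cell(0,1) bb: {S}
  cell(1,2) bc: ∅
  cell(0,2) bbc: {B}

S ∉ T[0,2] ⇒ NO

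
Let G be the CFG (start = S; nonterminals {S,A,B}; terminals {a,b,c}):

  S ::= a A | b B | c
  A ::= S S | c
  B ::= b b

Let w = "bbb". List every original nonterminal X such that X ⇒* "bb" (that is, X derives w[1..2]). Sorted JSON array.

Convert to CNF:
  S -> T0 B | T1 A | c
  A -> S S | c
  B -> T0 T0
  T0 -> b
  T1 -> a

Fill CYK table bottom-up, restricted to cells inside w[1..2]:
  [1..1]={T0}  "b"  orig:{}
  [2..2]={T0}  "b"  orig:{}
  [1..2]={B}  "bb"

Original NTs in T[1,2] deriving "bb": ["B"]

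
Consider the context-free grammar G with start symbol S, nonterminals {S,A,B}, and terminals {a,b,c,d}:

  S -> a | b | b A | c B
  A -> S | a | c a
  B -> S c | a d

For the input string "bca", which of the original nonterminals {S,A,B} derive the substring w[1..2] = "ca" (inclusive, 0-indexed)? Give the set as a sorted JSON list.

Convert to CNF:
  S -> T0 A | T1 B | a | b
  A -> T0 A | T1 B | T1 T2 | a | b
  B -> S T1 | T2 T3
  T0 -> b
  T1 -> c
  T2 -> a
  T3 -> d

CYK table (by increasing span) (cells [i..j] with 1 ≤ i ≤ j ≤ 2 only):
  T[1,1] 'c' = {T1}  orig:{}
  T[2,2] 'a' = {A,S,T2}  orig:{A,S}
  T[1,2] 'ca' = {A}

Original NTs in T[1,2] deriving "ca": ["A"]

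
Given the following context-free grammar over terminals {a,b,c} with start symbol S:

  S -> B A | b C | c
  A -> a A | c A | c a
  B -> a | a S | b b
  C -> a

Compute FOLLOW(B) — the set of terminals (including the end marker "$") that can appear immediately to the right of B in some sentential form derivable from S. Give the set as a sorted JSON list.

Compute FIRST by fixpoint:
iter 1:
  A via A→a A: +{a}
  A via A→c A: +{c}
  B via B→a: +{a}
  B via B→b b: +{b}
  C via C→a: +{a}
  S via S→B A: +{a,b}
  S via S→c: +{c}
  S: {a,b,c}  A: {a,c}  B: {a,b}  C: {a}
iter 2: — fixpoint
  S: {a,b,c}  A: {a,c}  B: {a,b}  C: {a}

FOLLOW iteration:
initialize: $ ∈ FOLLOW(S)
pass 1:
  S→B A: FOLLOW(B) ⊇ FIRST(A) = {a,c}; new: +{a,c}
  S→B A: FOLLOW(A) ⊇ FOLLOW(S) ⊇ {$}; new: +{$}
  S→b C: FOLLOW(C) ⊇ FOLLOW(S) ⊇ {$}; new: +{$}
  FOLLOW[S]={$}  FOLLOW[A]={$}  FOLLOW[B]={a,c}  FOLLOW[C]={$}
pass 2:
  B→a S: FOLLOW(S) ⊇ FOLLOW(B) ⊇ {a,c}; new: +{a,c}
  S→B A: FOLLOW(A) ⊇ FOLLOW(S) ⊇ {$,a,c}; new: +{a,c}
  S→b C: FOLLOW(C) ⊇ FOLLOW(S) ⊇ {$,a,c}; new: +{a,c}
  FOLLOW[S]={$,a,c}  FOLLOW[A]={$,a,c}  FOLLOW[B]={a,c}  FOLLOW[C]={$,a,c}
pass 3: (no change)
  FOLLOW[S]={$,a,c}  FOLLOW[A]={$,a,c}  FOLLOW[B]={a,c}  FOLLOW[C]={$,a,c}

FOLLOW(B) = ["a", "c"]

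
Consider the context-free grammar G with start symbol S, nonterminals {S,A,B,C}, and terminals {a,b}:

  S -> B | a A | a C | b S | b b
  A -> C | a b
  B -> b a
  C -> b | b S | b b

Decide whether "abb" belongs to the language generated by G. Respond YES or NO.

CNF form of G:
  S -> T0 A | T0 C | T1 S | T1 T0 | T1 T1
  A -> T0 T1 | T1 S | T1 T1 | b
  B -> T1 T0
  C -> T1 S | T1 T1 | b
  T0 -> a
  T1 -> b

CYK table (by increasing span):
  [0..0]={T0}  "a"  orig:{}
  [1..1]={A,C,T1}  "b"  orig:{A,C}
  [2..2]={A,C,T1}  "b"  orig:{A,C}
  [0..1]={A,S}  "ab"
  [1..2]={A,C,S}  "bb"
  [0..2]={S}  "abb"

S ∈ T[0,2] ⇒ YES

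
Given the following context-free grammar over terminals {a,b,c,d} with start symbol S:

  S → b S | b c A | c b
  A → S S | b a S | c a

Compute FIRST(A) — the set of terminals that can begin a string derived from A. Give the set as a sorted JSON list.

FIRST iteration:
iter 1:
  A via A→b a S: +{b}
  A via A→c a: +{c}
  S via S→b S: +{b}
  S via S→c b: +{c}
  S: {b,c}  A: {b,c}
iter 2: done
  S: {b,c}  A: {b,c}

FIRST(A) = ["b", "c"]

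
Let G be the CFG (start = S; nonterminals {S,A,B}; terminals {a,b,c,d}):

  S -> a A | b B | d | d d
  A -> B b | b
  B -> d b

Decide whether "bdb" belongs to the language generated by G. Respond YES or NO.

CNF form of G:
  S -> T0 B | T1 T1 | T2 A | d
  A -> B T0 | b
  B -> T1 T0
  T0 -> b
  T1 -> d
  T2 -> a

CYK table (by increasing span):
  cell(0,0) b: {A,T0}  orig:{A}
  cell(1,1) d: {S,T1}  orig:{S}
  cell(2,2) b: {A,T0}  orig:{A}
  cell(0,1) bd: ∅
  cell(1,2) db: {B}
  cell(0,2) bdb: {S}

S ∈ T[0,2] ⇒ YES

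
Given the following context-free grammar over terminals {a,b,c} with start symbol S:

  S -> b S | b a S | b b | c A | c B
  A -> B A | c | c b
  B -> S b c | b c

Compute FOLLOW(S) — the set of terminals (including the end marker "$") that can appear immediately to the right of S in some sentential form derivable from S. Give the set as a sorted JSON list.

FIRST sets, iterate to fixpoint:
round 1:
  A via A→c: +{c}
  B via B→b c: +{b}
  S via S→b S: +{b}
  S via S→c A: +{c}
  FIRST[S]={b,c}  FIRST[A]={c}  FIRST[B]={b}
round 2:
  A via A→B A: +{b}
  B via B→S b c: +{c}
  FIRST[S]={b,c}  FIRST[A]={b,c}  FIRST[B]={b,c}
round 3: done
  FIRST[S]={b,c}  FIRST[A]={b,c}  FIRST[B]={b,c}

FOLLOW iteration:
seed FOLLOW(S) with $
pass 1:
  A→B A: FOLLOW(B) ⊇ FIRST(A) = {b,c}; new: +{b,c}
  B→S b c: FOLLOW(S) ⊇ FIRST(b) = {b}; new: +{b}
  S→c A: FOLLOW(A) ⊇ FOLLOW(S) ⊇ {$,b}; new: +{$,b}
  S→c B: FOLLOW(B) ⊇ FOLLOW(S) ⊇ {$,b}; new: +{$}
  FOLLOW[S]={$,b}  FOLLOW[A]={$,b}  FOLLOW[B]={$,b,c}
pass 2: (stable)
  FOLLOW[S]={$,b}  FOLLOW[A]={$,b}  FOLLOW[B]={$,b,c}

FOLLOW(S) = ["$", "b"]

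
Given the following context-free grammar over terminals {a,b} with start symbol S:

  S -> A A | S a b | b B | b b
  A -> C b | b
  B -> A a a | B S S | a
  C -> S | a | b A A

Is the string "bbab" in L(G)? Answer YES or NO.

CNF form of G:
  S -> A A | S X6 | T0 B | T0 T0
  A -> C T0 | b
  B -> A X2 | B X3 | a
  C -> A A | S X4 | T0 B | T0 T0 | T0 X5 | a
  T0 -> b
  T1 -> a
  X2 -> T1 T1
  X3 -> S S
  X4 -> T1 T0
  X5 -> A A
  X6 -> T1 T0

CYK table (by increasing span):
  T[0,0] 'b' = {A,T0}  orig:{A}
  T[1,1] 'b' = {A,T0}  orig:{A}
  T[2,2] 'a' = {B,C,T1}  orig:{B,C}
  T[3,3] 'b' = {A,T0}  orig:{A}
  T[0,1] 'bb' = {C,S,X5}  orig:{C,S}
  T[1,2] 'ba' = {C,S}
  T[2,3] 'ab' = {A,X4,X6}  orig:{A}
  T[0,2] 'bba' = ∅
  T[1,3] 'bab' = {A,C,S,X5}  orig:{A,C,S}
  T[0,3] 'bbab' = {C,S,X5}  orig:{C,S}

S ∈ T[0,3] ⇒ YES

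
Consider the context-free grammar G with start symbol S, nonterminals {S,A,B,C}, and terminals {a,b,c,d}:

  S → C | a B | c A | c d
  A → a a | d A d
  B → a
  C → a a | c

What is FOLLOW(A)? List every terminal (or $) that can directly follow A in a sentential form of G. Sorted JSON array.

FIRST sets, iterate to fixpoint:
iter 1:
  A via A→a a: +{a}
  A via A→d A d: +{d}
  B via B→a: +{a}
  C via C→a a: +{a}
  C via C→c: +{c}
  S via S→C: +{a,c}
  S: {a,c}  A: {a,d}  B: {a}  C: {a,c}
iter 2: (no change)
  S: {a,c}  A: {a,d}  B: {a}  C: {a,c}

Compute FOLLOW by fixpoint:
initialize: $ ∈ FOLLOW(S)
[1]
  A→d A d: FOLLOW(A) ⊇ FIRST(d) = {d}; new: +{d}
  S→C: FOLLOW(C) ⊇ FOLLOW(S) ⊇ {$}; new: +{$}
  S→a B: FOLLOW(B) ⊇ FOLLOW(S) ⊇ {$}; new: +{$}
  S→c A: FOLLOW(A) ⊇ FOLLOW(S) ⊇ {$}; new: +{$}
  FOLLOW(S)={$}  FOLLOW(A)={$,d}  FOLLOW(B)={$}  FOLLOW(C)={$}
[2] — fixpoint
  FOLLOW(S)={$}  FOLLOW(A)={$,d}  FOLLOW(B)={$}  FOLLOW(C)={$}

FOLLOW(A) = ["$", "d"]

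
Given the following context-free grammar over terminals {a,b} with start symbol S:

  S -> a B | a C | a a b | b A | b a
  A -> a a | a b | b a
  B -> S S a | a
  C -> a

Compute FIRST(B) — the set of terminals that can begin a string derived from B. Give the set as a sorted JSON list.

FIRST iteration:
[1]
  A via A→a a: +{a}
  A via A→b a: +{b}
  B via B→a: +{a}
  C via C→a: +{a}
  S via S→a B: +{a}
  S via S→b A: +{b}
  FIRST(S)={a,b}  FIRST(A)={a,b}  FIRST(B)={a}  FIRST(C)={a}
[2]
  B via B→S S a: +{b}
  FIRST(S)={a,b}  FIRST(A)={a,b}  FIRST(B)={a,b}  FIRST(C)={a}
[3] (no change)
  FIRST(S)={a,b}  FIRST(A)={a,b}  FIRST(B)={a,b}  FIRST(C)={a}

FIRST(B) = ["a", "b"]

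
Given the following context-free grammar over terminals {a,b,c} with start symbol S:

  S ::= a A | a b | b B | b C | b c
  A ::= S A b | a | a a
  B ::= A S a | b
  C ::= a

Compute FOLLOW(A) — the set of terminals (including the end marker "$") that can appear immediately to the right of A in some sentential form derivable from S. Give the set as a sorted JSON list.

Compute FIRST by fixpoint:
[1]
  A via A→a: +{a}
  B via B→A S a: +{a}
  B via B→b: +{b}
  C via C→a: +{a}
  S via S→a A: +{a}
  S via S→b B: +{b}
  FIRST(S)={a,b}  FIRST(A)={a}  FIRST(B)={a,b}  FIRST(C)={a}
[2]
  A via A→S A b: +{b}
  FIRST(S)={a,b}  FIRST(A)={a,b}  FIRST(B)={a,b}  FIRST(C)={a}
[3] (stable)
  FIRST(S)={a,b}  FIRST(A)={a,b}  FIRST(B)={a,b}  FIRST(C)={a}

FOLLOW iteration:
seed FOLLOW(S) with $
iter 1:
  A→S A b: FOLLOW(S) ⊇ FIRST(A) = {a,b}; new: +{a,b}
  A→S A b: FOLLOW(A) ⊇ FIRST(b) = {b}; new: +{b}
  B→A S a: FOLLOW(A) ⊇ FIRST(S) = {a,b}; new: +{a}
  S→a A: FOLLOW(A) ⊇ FOLLOW(S) ⊇ {$,a,b}; new: +{$}
  S→b B: FOLLOW(B) ⊇ FOLLOW(S) ⊇ {$,a,b}; new: +{$,a,b}
  S→b C: FOLLOW(C) ⊇ FOLLOW(S) ⊇ {$,a,b}; new: +{$,a,b}
  FOLLOW[S]={$,a,b}  FOLLOW[A]={$,a,b}  FOLLOW[B]={$,a,b}  FOLLOW[C]={$,a,b}
iter 2: (stable)
  FOLLOW[S]={$,a,b}  FOLLOW[A]={$,a,b}  FOLLOW[B]={$,a,b}  FOLLOW[C]={$,a,b}

FOLLOW(A) = ["$", "a", "b"]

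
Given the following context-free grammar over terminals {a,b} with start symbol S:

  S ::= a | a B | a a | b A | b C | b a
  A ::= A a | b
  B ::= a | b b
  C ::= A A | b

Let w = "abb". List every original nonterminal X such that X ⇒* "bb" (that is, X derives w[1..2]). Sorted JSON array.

Convert to CNF:
  S -> T0 B | T0 T0 | T1 A | T1 C | T1 T0 | a
  A -> A T0 | b
  B -> T1 T1 | a
  C -> A A | b
  T0 -> a
  T1 -> b

CYK table (by increasing span) (cells [i..j] with 1 ≤ i ≤ j ≤ 2 only):
  T[1,1] 'b' = {A,C,T1}  orig:{A,C}
  T[2,2] 'b' = {A,C,T1}  orig:{A,C}
  T[1,2] 'bb' = {B,C,S}

Original NTs in T[1,2] deriving "bb": ["B", "C", "S"]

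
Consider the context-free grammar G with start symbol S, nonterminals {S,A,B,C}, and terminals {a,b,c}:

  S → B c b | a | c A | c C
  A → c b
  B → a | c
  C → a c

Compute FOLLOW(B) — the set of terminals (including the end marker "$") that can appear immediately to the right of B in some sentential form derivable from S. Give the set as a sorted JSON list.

Compute FIRST by fixpoint:
round 1:
  A via A→c b: +{c}
  B via B→a: +{a}
  B via B→c: +{c}
  C via C→a c: +{a}
  S via S→B c b: +{a,c}
  FIRST(S)={a,c}  FIRST(A)={c}  FIRST(B)={a,c}  FIRST(C)={a}
round 2: — fixpoint
  FIRST(S)={a,c}  FIRST(A)={c}  FIRST(B)={a,c}  FIRST(C)={a}

FOLLOW sets:
seed FOLLOW(S) with $
[1]
  S→B c b: FOLLOW(B) ⊇ FIRST(c) = {c}; new: +{c}
  S→c A: FOLLOW(A) ⊇ FOLLOW(S) ⊇ {$}; new: +{$}
  S→c C: FOLLOW(C) ⊇ FOLLOW(S) ⊇ {$}; new: +{$}
  S: {$}  A: {$}  B: {c}  C: {$}
[2] (no change)
  S: {$}  A: {$}  B: {c}  C: {$}

FOLLOW(B) = ["c"]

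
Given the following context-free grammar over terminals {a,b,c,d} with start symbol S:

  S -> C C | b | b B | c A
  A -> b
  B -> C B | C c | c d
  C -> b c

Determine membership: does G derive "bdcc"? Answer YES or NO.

Convert to CNF:
  S -> C C | T0 A | T2 B | b
  A -> b
  B -> C B | C T0 | T0 T1
  C -> T2 T0
  T0 -> c
  T1 -> d
  T2 -> b

CYK fill:
  [0..0]={A,S,T2}  "b"  orig:{A,S}
  [1..1]={T1}  "d"  orig:{}
  [2..2]={T0}  "c"  orig:{}
  [3..3]={T0}  "c"  orig:{}
  [0..1]=∅  "bd"
  [1..2]=∅  "dc"
  [2..3]=∅  "cc"
  [0..2]=∅  "bdc"
  [1..3]=∅  "dcc"
  [0..3]=∅  "bdcc"

S ∉ T[0,3] ⇒ NO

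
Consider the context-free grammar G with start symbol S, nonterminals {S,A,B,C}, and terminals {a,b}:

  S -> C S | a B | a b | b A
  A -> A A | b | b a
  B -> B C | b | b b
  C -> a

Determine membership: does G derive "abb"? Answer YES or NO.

CNF form of G:
  S -> C S | T0 A | T1 B | T1 T0
  A -> A A | T0 T1 | b
  B -> B C | T0 T0 | b
  C -> a
  T0 -> b
  T1 -> a

CYK fill:
  [0..0]={C,T1}  "a"  orig:{C}
  [1..1]={A,B,T0}  "b"  orig:{A,B}
  [2..2]={A,B,T0}  "b"  orig:{A,B}
  [0..1]={S}  "ab"
  [1..2]={A,B,S}  "bb"
  [0..2]={S}  "abb"

S ∈ T[0,2] ⇒ YES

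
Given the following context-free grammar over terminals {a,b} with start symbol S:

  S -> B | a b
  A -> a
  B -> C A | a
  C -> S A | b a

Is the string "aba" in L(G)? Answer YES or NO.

Convert to CNF:
  S -> C A | T1 T0 | a
  A -> a
  B -> C A | a
  C -> S A | T0 T1
  T0 -> b
  T1 -> a

CYK fill:
  cell(0,0) a: {A,B,S,T1}  orig:{A,B,S}
  cell(1,1) b: {T0}  orig:{}
  cell(2,2) a: {A,B,S,T1}  orig:{A,B,S}
  cell(0,1) ab: {S}
  cell(1,2) ba: {C}
  cell(0,2) aba: {C}

S ∉ T[0,2] ⇒ NO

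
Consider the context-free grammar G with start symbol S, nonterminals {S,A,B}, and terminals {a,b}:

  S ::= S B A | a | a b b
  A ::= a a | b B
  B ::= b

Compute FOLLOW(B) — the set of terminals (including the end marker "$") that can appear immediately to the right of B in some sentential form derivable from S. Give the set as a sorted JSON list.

FIRST iteration:
pass 1:
  A via A→a a: +{a}
  A via A→b B: +{b}
  B via B→b: +{b}
  S via S→a: +{a}
  FIRST[S]={a}  FIRST[A]={a,b}  FIRST[B]={b}
pass 2: done
  FIRST[S]={a}  FIRST[A]={a,b}  FIRST[B]={b}

Compute FOLLOW by fixpoint:
initialize: $ ∈ FOLLOW(S)
[1]
  S→S B A: FOLLOW(S) ⊇ FIRST(B) = {b}; new: +{b}
  S→S B A: FOLLOW(B) ⊇ FIRST(A) = {a,b}; new: +{a,b}
  S→S B A: FOLLOW(A) ⊇ FOLLOW(S) ⊇ {$,b}; new: +{$,b}
  S: {$,b}  A: {$,b}  B: {a,b}
[2]
  A→b B: FOLLOW(B) ⊇ FOLLOW(A) ⊇ {$,b}; new: +{$}
  S: {$,b}  A: {$,b}  B: {$,a,b}
[3] done
  S: {$,b}  A: {$,b}  B: {$,a,b}

FOLLOW(B) = ["$", "a", "b"]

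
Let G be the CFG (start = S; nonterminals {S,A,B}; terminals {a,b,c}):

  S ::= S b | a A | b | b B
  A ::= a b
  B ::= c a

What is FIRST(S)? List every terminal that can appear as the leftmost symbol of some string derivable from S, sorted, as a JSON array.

FIRST sets, iterate to fixpoint:
round 1:
  A via A→a b: +{a}
  B via B→c a: +{c}
  S via S→a A: +{a}
  S via S→b: +{b}
  FIRST(S)={a,b}  FIRST(A)={a}  FIRST(B)={c}
round 2: (stable)
  FIRST(S)={a,b}  FIRST(A)={a}  FIRST(B)={c}

FIRST(S) = ["a", "b"]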